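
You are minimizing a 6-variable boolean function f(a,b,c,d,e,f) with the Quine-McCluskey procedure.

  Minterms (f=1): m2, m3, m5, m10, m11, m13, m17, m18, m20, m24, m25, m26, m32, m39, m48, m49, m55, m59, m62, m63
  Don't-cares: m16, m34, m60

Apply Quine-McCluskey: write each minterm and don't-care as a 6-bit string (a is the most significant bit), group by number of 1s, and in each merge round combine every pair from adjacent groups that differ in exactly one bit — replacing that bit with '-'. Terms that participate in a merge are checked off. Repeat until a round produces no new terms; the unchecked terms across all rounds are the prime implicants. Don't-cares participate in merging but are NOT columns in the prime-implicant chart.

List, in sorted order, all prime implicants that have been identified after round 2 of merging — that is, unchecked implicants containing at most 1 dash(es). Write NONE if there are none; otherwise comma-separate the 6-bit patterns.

[col 0] 000010*, 000011*, 000101*, 001010*, 001011*, 001101*, 010000*, 010001*, 010010*, 010100*, 011000*, 011001*, 011010*, 100000*, 100010*, 100111*, 110000*, 110001*, 110111*, 111011*, 111100*, 111110*, 111111*
[col 1] -00010, -10000*, -10001*, 0-0010*, 0-1010*, 00-010*, 00-011*, 00-101, 00001-*, 00101-*, 01-000*, 01-001*, 01-010*, 010-00, 0100-0*, 01000-*, 0110-0*, 01100-*, 1-0000, 1-0111, 1000-0, 11-111, 11000-*, 111-11, 1111-0, 11111-
[col 2] -1000-, 0--010, 00-01-, 01-0-0, 01-00-
Prime implicants: -00010, -1000-, 0--010, 00-01-, 00-101, 01-0-0, 01-00-, 010-00, 1-0000, 1-0111, 1000-0, 11-111, 111-11, 1111-0, 11111-

-00010, 00-101, 010-00, 1-0000, 1-0111, 1000-0, 11-111, 111-11, 1111-0, 11111-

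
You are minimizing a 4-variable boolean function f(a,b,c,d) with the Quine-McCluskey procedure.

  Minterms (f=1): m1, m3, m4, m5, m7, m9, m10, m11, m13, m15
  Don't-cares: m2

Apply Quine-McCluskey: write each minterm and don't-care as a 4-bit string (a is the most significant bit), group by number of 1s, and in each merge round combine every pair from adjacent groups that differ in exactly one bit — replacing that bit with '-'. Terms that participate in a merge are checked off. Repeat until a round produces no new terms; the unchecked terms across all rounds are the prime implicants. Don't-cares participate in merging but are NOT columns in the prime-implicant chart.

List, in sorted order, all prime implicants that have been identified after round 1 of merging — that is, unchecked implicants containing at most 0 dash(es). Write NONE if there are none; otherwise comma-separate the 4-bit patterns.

[col 0] 0001*, 0010*, 0011*, 0100*, 0101*, 0111*, 1001*, 1010*, 1011*, 1101*, 1111*
[col 1] -001*, -010*, -011*, -101*, -111*, 0-01*, 0-11*, 00-1*, 001-*, 01-1*, 010-, 1-01*, 1-11*, 10-1*, 101-*, 11-1*
[col 2] --01*, --11*, -0-1*, -01-, -1-1*, 0--1*, 1--1*
[col 3] ---1
Prime implicants: ---1, -01-, 010-

NONE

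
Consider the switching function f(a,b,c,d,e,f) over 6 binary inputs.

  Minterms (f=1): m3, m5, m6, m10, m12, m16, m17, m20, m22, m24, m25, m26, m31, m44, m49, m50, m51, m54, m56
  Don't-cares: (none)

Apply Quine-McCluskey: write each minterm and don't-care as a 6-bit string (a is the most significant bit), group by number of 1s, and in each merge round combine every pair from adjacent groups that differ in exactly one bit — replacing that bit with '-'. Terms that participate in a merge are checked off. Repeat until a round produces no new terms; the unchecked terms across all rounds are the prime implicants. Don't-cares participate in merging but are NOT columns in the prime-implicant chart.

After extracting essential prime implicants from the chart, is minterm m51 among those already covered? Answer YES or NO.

size-2^0 implicants → 000011  000101  000110(✓)  001010(✓)  001100(✓)  010000(✓)  010001(✓)  010100(✓)  010110(✓)  011000(✓)  011001(✓)  011010(✓)  011111  101100(✓)  110001(✓)  110010(✓)  110011(✓)  110110(✓)  111000(✓)
size-2^1 implicants → -01100  -10001  -10110  -11000  0-0110  0-1010  01-000(✓)  01-001(✓)  010-00  01000-(✓)  0101-0  0110-0  01100-(✓)  110-10  1100-1  11001-
size-2^2 implicants → 01-00-
Unchecked terms (primes): -01100, -10001, -10110, -11000, 0-0110, 0-1010, 000011, 000101, 01-00-, 010-00, 0101-0, 0110-0, 011111, 110-10, 1100-1, 11001-
Minterm coverage:
  m3 ⊆ 000011 [E]
  m5 ⊆ 000101 [E]
  m6 ⊆ 0-0110 [E]
  m10 ⊆ 0-1010 [E]
  m12 ⊆ -01100 [E]
  m16 ⊆ 01-00-,010-00
  m17 ⊆ -10001,01-00-
  m20 ⊆ 010-00,0101-0
  m22 ⊆ -10110,0-0110,0101-0
  m24 ⊆ -11000,01-00-,0110-0
  m25 ⊆ 01-00- [E]
  m26 ⊆ 0-1010,0110-0
  m31 ⊆ 011111 [E]
  m44 ⊆ -01100 [E]
  m49 ⊆ -10001,1100-1
  m50 ⊆ 110-10,11001-
  m51 ⊆ 1100-1,11001-
  m54 ⊆ -10110,110-10
  m56 ⊆ -11000 [E]
E = {-01100, -11000, 0-0110, 0-1010, 000011, 000101, 01-00-, 011111}

NO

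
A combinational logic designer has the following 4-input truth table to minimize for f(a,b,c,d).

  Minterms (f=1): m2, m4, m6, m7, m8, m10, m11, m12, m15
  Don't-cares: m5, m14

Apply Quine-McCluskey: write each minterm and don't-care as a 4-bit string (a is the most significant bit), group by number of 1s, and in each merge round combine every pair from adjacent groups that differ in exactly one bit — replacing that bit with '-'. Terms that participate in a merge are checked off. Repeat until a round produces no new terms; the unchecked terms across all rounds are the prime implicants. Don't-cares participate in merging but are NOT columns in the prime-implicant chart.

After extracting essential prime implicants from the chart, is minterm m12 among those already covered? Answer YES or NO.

YES

[col 0] 0010*, 0100*, 0101*, 0110*, 0111*, 1000*, 1010*, 1011*, 1100*, 1110*, 1111*
[col 1] -010*, -100*, -110*, -111*, 0-10*, 01-0*, 01-1*, 010-*, 011-*, 1-00*, 1-10*, 1-11*, 10-0*, 101-*, 11-0*, 111-*
[col 2] --10, -1-0, -11-, 01--, 1--0, 1-1-
Prime implicants: --10, -1-0, -11-, 01--, 1--0, 1-1-
PI chart (minterm → PIs covering it):
  2 | --10  (sole → essential)
  4 | -1-0,01--
  6 | --10,-1-0,-11-,01--
  7 | -11-,01--
  8 | 1--0  (sole → essential)
  10 | --10,1--0,1-1-
  11 | 1-1-  (sole → essential)
  12 | -1-0,1--0
  15 | -11-,1-1-
Essential prime implicants: --10, 1--0, 1-1-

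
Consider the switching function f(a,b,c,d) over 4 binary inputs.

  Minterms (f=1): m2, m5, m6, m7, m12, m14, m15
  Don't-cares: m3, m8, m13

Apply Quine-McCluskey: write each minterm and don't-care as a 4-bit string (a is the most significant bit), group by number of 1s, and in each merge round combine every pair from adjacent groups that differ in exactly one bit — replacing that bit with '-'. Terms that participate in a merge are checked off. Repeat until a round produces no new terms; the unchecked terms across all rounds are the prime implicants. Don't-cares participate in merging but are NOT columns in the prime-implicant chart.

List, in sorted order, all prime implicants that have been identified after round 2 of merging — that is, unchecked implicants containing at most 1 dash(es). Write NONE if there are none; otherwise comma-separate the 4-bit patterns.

size-2^0 implicants → 0010(✓)  0011(✓)  0101(✓)  0110(✓)  0111(✓)  1000(✓)  1100(✓)  1101(✓)  1110(✓)  1111(✓)
size-2^1 implicants → -101(✓)  -110(✓)  -111(✓)  0-10(✓)  0-11(✓)  001-(✓)  01-1(✓)  011-(✓)  1-00  11-0(✓)  11-1(✓)  110-(✓)  111-(✓)
size-2^2 implicants → -1-1  -11-  0-1-  11--
Unchecked terms (primes): -1-1, -11-, 0-1-, 1-00, 11--

1-00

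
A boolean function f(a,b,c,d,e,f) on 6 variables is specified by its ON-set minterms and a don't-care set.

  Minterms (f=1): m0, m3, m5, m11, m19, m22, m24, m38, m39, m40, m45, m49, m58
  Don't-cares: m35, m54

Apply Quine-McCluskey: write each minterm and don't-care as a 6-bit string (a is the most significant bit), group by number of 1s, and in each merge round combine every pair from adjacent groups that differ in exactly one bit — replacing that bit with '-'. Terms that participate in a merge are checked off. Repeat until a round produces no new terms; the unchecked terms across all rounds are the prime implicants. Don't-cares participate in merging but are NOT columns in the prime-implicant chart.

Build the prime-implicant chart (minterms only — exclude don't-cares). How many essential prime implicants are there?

Round 0: 000000 000011✓ 000101 001011✓ 010011✓ 010110✓ 011000 100011✓ 100110✓ 100111✓ 101000 101101 110001 110110✓ 111010
Round 1: -00011 -10110 0-0011 00-011 1-0110 100-11 10011-
PIs = {-00011, -10110, 0-0011, 00-011, 000000, 000101, 011000, 1-0110, 100-11, 10011-, 101000, 101101, 110001, 111010}
Coverage chart:
  m0: 000000 ←essential
  m3: -00011,0-0011,00-011
  m5: 000101 ←essential
  m11: 00-011 ←essential
  m19: 0-0011 ←essential
  m22: -10110 ←essential
  m24: 011000 ←essential
  m38: 1-0110,10011-
  m39: 100-11,10011-
  m40: 101000 ←essential
  m45: 101101 ←essential
  m49: 110001 ←essential
  m58: 111010 ←essential
Essential: -10110, 0-0011, 00-011, 000000, 000101, 011000, 101000, 101101, 110001, 111010

10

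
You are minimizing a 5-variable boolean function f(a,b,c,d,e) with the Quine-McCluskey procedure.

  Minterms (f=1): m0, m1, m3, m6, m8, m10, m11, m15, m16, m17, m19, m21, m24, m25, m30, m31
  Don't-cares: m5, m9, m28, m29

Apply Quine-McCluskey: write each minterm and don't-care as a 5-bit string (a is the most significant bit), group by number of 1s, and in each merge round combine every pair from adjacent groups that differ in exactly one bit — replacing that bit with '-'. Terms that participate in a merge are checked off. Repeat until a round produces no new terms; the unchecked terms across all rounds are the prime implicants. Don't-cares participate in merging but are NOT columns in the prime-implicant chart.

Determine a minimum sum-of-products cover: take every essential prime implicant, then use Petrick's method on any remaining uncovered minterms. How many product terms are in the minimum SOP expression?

7

Round 0: 00000✓ 00001✓ 00011✓ 00101✓ 00110 01000✓ 01001✓ 01010✓ 01011✓ 01111✓ 10000✓ 10001✓ 10011✓ 10101✓ 11000✓ 11001✓ 11100✓ 11101✓ 11110✓ 11111✓
Round 1: -0000✓ -0001✓ -0011✓ -0101✓ -1000✓ -1001✓ -1111 0-000✓ 0-001✓ 0-011✓ 00-01✓ 000-1✓ 0000-✓ 01-11 010-0✓ 010-1✓ 0100-✓ 0101-✓ 1-000✓ 1-001✓ 1-101✓ 10-01✓ 100-1✓ 1000-✓ 11-00✓ 11-01✓ 1100-✓ 111-0✓ 111-1✓ 1110-✓ 1111-✓
Round 2: --000✓ --001✓ -0-01 -00-1 -000-✓ -100-✓ 0-0-1 0-00-✓ 010-- 1--01 1-00-✓ 11-0- 111--
Round 3: --00-
PIs = {--00-, -0-01, -00-1, -1111, 0-0-1, 00110, 01-11, 010--, 1--01, 11-0-, 111--}
Coverage chart:
  m0: --00- ←essential
  m1: --00-,-0-01,-00-1,0-0-1
  m3: -00-1,0-0-1
  m6: 00110 ←essential
  m8: --00-,010--
  m10: 010-- ←essential
  m11: 0-0-1,01-11,010--
  m15: -1111,01-11
  m16: --00- ←essential
  m17: --00-,-0-01,-00-1,1--01
  m19: -00-1 ←essential
  m21: -0-01,1--01
  m24: --00-,11-0-
  m25: --00-,1--01,11-0-
  m30: 111-- ←essential
  m31: -1111,111--
Essential: --00-, -00-1, 00110, 010--, 111--
Petrick residual → -0-01, -1111
Min cover (7 terms): c'd' + b'd'e + b'c'e + bcde + a'b'cde' + a'bc' + abc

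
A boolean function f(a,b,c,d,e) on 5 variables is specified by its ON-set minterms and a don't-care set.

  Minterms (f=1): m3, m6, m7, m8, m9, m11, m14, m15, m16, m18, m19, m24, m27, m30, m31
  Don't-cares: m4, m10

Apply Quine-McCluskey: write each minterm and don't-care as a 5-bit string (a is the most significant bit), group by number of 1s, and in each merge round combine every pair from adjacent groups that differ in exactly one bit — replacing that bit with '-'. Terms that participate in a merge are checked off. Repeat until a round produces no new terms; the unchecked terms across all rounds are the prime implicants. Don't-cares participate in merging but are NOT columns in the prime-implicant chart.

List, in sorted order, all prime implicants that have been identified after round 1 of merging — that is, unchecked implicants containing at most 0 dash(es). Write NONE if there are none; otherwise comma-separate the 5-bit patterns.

[col 0] 00011*, 00100*, 00110*, 00111*, 01000*, 01001*, 01010*, 01011*, 01110*, 01111*, 10000*, 10010*, 10011*, 11000*, 11011*, 11110*, 11111*
[col 1] -0011*, -1000, -1011*, -1110*, -1111*, 0-011*, 0-110*, 0-111*, 00-11*, 001-0, 0011-*, 01-10*, 01-11*, 010-0*, 010-1*, 0100-*, 0101-*, 0111-*, 1-000, 1-011*, 100-0, 1001-, 11-11*, 1111-*
[col 2] --011, -1-11, -111-, 0--11, 0-11-, 01-1-, 010--
Prime implicants: --011, -1-11, -1000, -111-, 0--11, 0-11-, 001-0, 01-1-, 010--, 1-000, 100-0, 1001-

NONE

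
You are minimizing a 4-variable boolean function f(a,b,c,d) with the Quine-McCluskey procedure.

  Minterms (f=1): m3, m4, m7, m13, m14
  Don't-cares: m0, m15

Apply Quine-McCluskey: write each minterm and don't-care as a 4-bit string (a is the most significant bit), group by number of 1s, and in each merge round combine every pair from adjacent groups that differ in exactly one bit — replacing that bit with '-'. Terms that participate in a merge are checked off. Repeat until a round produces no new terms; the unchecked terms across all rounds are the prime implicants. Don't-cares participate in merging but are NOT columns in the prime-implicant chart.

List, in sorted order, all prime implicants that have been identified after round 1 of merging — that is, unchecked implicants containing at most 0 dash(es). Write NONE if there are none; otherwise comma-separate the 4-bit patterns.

NONE

[col 0] 0000*, 0011*, 0100*, 0111*, 1101*, 1110*, 1111*
[col 1] -111, 0-00, 0-11, 11-1, 111-
Prime implicants: -111, 0-00, 0-11, 11-1, 111-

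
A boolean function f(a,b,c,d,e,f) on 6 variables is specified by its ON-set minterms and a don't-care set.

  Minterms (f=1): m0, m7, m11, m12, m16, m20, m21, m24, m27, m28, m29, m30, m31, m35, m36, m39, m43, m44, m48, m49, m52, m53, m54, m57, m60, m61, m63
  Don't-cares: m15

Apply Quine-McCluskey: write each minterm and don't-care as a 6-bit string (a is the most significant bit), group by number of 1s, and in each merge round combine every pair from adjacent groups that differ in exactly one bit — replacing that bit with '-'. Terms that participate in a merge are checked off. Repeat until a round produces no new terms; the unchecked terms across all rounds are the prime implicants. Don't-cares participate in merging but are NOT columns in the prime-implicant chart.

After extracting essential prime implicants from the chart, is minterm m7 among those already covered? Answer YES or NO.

size-2^0 implicants → 000000(✓)  000111(✓)  001011(✓)  001100(✓)  001111(✓)  010000(✓)  010100(✓)  010101(✓)  011000(✓)  011011(✓)  011100(✓)  011101(✓)  011110(✓)  011111(✓)  100011(✓)  100100(✓)  100111(✓)  101011(✓)  101100(✓)  110000(✓)  110001(✓)  110100(✓)  110101(✓)  110110(✓)  111001(✓)  111100(✓)  111101(✓)  111111(✓)
size-2^1 implicants → -00111  -01011  -01100(✓)  -10000(✓)  -10100(✓)  -10101(✓)  -11100(✓)  -11101(✓)  -11111(✓)  0-0000  0-1011(✓)  0-1100(✓)  0-1111(✓)  00-111  001-11(✓)  01-000(✓)  01-100(✓)  01-101(✓)  010-00(✓)  01010-(✓)  011-00(✓)  011-11(✓)  0111-0(✓)  0111-1(✓)  01110-(✓)  01111-(✓)  1-0100(✓)  1-1100(✓)  10-011  10-100(✓)  100-11  11-001(✓)  11-100(✓)  11-101(✓)  110-00(✓)  110-01(✓)  11000-(✓)  1101-0  11010-(✓)  111-01(✓)  1111-1(✓)  11110-(✓)
size-2^2 implicants → --1100  -1-100(✓)  -1-101(✓)  -10-00  -1010-(✓)  -111-1  -1110-(✓)  0-1-11  01--00  01-10-(✓)  0111--  1--100  11--01  11-10-(✓)  110-0-
size-2^3 implicants → -1-10-
Unchecked terms (primes): --1100, -00111, -01011, -1-10-, -10-00, -111-1, 0-0000, 0-1-11, 00-111, 01--00, 0111--, 1--100, 10-011, 100-11, 11--01, 110-0-, 1101-0
Minterm coverage:
  m0 ⊆ 0-0000 [E]
  m7 ⊆ -00111,00-111
  m11 ⊆ -01011,0-1-11
  m12 ⊆ --1100 [E]
  m16 ⊆ -10-00,0-0000,01--00
  m20 ⊆ -1-10-,-10-00,01--00
  m21 ⊆ -1-10- [E]
  m24 ⊆ 01--00 [E]
  m27 ⊆ 0-1-11 [E]
  m28 ⊆ --1100,-1-10-,01--00,0111--
  m29 ⊆ -1-10-,-111-1,0111--
  m30 ⊆ 0111-- [E]
  m31 ⊆ -111-1,0-1-11,0111--
  m35 ⊆ 10-011,100-11
  m36 ⊆ 1--100 [E]
  m39 ⊆ -00111,100-11
  m43 ⊆ -01011,10-011
  m44 ⊆ --1100,1--100
  m48 ⊆ -10-00,110-0-
  m49 ⊆ 11--01,110-0-
  m52 ⊆ -1-10-,-10-00,1--100,110-0-,1101-0
  m53 ⊆ -1-10-,11--01,110-0-
  m54 ⊆ 1101-0 [E]
  m57 ⊆ 11--01 [E]
  m60 ⊆ --1100,-1-10-,1--100
  m61 ⊆ -1-10-,-111-1,11--01
  m63 ⊆ -111-1 [E]
E = {--1100, -1-10-, -111-1, 0-0000, 0-1-11, 01--00, 0111--, 1--100, 11--01, 1101-0}

NO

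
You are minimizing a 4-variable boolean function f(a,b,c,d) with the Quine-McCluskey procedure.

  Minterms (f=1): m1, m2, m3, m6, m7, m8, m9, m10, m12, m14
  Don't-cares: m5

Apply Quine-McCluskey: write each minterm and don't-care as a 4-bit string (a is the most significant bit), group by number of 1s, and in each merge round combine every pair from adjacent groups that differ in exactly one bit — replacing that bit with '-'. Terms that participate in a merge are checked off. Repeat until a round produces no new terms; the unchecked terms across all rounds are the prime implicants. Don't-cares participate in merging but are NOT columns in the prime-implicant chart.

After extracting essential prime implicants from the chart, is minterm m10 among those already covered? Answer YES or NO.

[col 0] 0001*, 0010*, 0011*, 0101*, 0110*, 0111*, 1000*, 1001*, 1010*, 1100*, 1110*
[col 1] -001, -010*, -110*, 0-01*, 0-10*, 0-11*, 00-1*, 001-*, 01-1*, 011-*, 1-00*, 1-10*, 10-0*, 100-, 11-0*
[col 2] --10, 0--1, 0-1-, 1--0
Prime implicants: --10, -001, 0--1, 0-1-, 1--0, 100-
PI chart (minterm → PIs covering it):
  1 | -001,0--1
  2 | --10,0-1-
  3 | 0--1,0-1-
  6 | --10,0-1-
  7 | 0--1,0-1-
  8 | 1--0,100-
  9 | -001,100-
  10 | --10,1--0
  12 | 1--0  (sole → essential)
  14 | --10,1--0
Essential prime implicants: 1--0

YES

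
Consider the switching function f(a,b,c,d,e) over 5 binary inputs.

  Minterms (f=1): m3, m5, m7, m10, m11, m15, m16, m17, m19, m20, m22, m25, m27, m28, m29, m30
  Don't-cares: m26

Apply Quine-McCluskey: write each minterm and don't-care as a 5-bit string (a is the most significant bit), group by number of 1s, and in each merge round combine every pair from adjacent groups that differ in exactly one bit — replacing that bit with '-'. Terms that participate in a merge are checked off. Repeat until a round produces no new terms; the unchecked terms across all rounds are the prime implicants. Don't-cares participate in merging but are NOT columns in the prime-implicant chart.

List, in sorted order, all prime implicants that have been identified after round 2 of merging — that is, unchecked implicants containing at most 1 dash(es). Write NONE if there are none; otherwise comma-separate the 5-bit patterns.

size-2^0 implicants → 00011(✓)  00101(✓)  00111(✓)  01010(✓)  01011(✓)  01111(✓)  10000(✓)  10001(✓)  10011(✓)  10100(✓)  10110(✓)  11001(✓)  11010(✓)  11011(✓)  11100(✓)  11101(✓)  11110(✓)
size-2^1 implicants → -0011(✓)  -1010(✓)  -1011(✓)  0-011(✓)  0-111(✓)  00-11(✓)  001-1  01-11(✓)  0101-(✓)  1-001(✓)  1-011(✓)  1-100(✓)  1-110(✓)  10-00  100-1(✓)  1000-  101-0(✓)  11-01  11-10  110-1(✓)  1101-(✓)  111-0(✓)  1110-
size-2^2 implicants → --011  -101-  0--11  1-0-1  1-1-0
Unchecked terms (primes): --011, -101-, 0--11, 001-1, 1-0-1, 1-1-0, 10-00, 1000-, 11-01, 11-10, 1110-

001-1, 10-00, 1000-, 11-01, 11-10, 1110-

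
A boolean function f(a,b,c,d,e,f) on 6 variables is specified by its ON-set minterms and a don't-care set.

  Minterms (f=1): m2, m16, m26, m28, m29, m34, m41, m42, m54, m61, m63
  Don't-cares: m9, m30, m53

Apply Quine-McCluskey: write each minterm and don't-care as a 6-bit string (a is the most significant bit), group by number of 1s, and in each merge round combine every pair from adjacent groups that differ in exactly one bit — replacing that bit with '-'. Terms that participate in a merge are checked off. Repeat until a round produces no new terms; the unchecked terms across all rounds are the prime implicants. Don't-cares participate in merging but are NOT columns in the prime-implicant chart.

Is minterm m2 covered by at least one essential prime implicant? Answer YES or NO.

size-2^0 implicants → 000010(✓)  001001(✓)  010000  011010(✓)  011100(✓)  011101(✓)  011110(✓)  100010(✓)  101001(✓)  101010(✓)  110101(✓)  110110  111101(✓)  111111(✓)
size-2^1 implicants → -00010  -01001  -11101  011-10  0111-0  01110-  10-010  11-101  1111-1
Unchecked terms (primes): -00010, -01001, -11101, 010000, 011-10, 0111-0, 01110-, 10-010, 11-101, 110110, 1111-1
Minterm coverage:
  m2 ⊆ -00010 [E]
  m16 ⊆ 010000 [E]
  m26 ⊆ 011-10 [E]
  m28 ⊆ 0111-0,01110-
  m29 ⊆ -11101,01110-
  m34 ⊆ -00010,10-010
  m41 ⊆ -01001 [E]
  m42 ⊆ 10-010 [E]
  m54 ⊆ 110110 [E]
  m61 ⊆ -11101,11-101,1111-1
  m63 ⊆ 1111-1 [E]
E = {-00010, -01001, 010000, 011-10, 10-010, 110110, 1111-1}

YES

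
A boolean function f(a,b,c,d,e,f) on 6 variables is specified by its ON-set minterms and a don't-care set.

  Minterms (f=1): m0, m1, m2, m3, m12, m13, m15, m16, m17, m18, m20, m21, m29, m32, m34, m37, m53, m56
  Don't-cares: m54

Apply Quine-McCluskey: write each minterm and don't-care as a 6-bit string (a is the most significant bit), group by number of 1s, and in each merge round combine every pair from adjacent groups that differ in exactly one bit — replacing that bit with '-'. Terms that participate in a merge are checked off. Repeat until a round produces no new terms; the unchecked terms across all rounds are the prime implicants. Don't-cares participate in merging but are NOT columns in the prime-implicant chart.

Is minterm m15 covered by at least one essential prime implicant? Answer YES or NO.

size-2^0 implicants → 000000(✓)  000001(✓)  000010(✓)  000011(✓)  001100(✓)  001101(✓)  001111(✓)  010000(✓)  010001(✓)  010010(✓)  010100(✓)  010101(✓)  011101(✓)  100000(✓)  100010(✓)  100101(✓)  110101(✓)  110110  111000
size-2^1 implicants → -00000(✓)  -00010(✓)  -10101  0-0000(✓)  0-0001(✓)  0-0010(✓)  0-1101  0000-0(✓)  0000-1(✓)  00000-(✓)  00001-(✓)  0011-1  00110-  01-101  010-00(✓)  010-01(✓)  0100-0(✓)  01000-(✓)  01010-(✓)  1-0101  1000-0(✓)
size-2^2 implicants → -000-0  0-00-0  0-000-  0000--  010-0-
Unchecked terms (primes): -000-0, -10101, 0-00-0, 0-000-, 0-1101, 0000--, 0011-1, 00110-, 01-101, 010-0-, 1-0101, 110110, 111000
Minterm coverage:
  m0 ⊆ -000-0,0-00-0,0-000-,0000--
  m1 ⊆ 0-000-,0000--
  m2 ⊆ -000-0,0-00-0,0000--
  m3 ⊆ 0000-- [E]
  m12 ⊆ 00110- [E]
  m13 ⊆ 0-1101,0011-1,00110-
  m15 ⊆ 0011-1 [E]
  m16 ⊆ 0-00-0,0-000-,010-0-
  m17 ⊆ 0-000-,010-0-
  m18 ⊆ 0-00-0 [E]
  m20 ⊆ 010-0- [E]
  m21 ⊆ -10101,01-101,010-0-
  m29 ⊆ 0-1101,01-101
  m32 ⊆ -000-0 [E]
  m34 ⊆ -000-0 [E]
  m37 ⊆ 1-0101 [E]
  m53 ⊆ -10101,1-0101
  m56 ⊆ 111000 [E]
E = {-000-0, 0-00-0, 0000--, 0011-1, 00110-, 010-0-, 1-0101, 111000}

YES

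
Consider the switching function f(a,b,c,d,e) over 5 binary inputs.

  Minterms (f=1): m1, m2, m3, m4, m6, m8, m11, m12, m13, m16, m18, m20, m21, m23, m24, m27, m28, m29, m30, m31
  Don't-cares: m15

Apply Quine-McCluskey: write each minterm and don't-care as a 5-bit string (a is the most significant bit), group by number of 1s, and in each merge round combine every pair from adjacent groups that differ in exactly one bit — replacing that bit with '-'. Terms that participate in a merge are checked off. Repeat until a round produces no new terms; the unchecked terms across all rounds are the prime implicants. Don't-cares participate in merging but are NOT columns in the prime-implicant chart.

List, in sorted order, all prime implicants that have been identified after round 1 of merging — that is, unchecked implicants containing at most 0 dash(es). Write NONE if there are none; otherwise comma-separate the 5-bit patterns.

[col 0] 00001*, 00010*, 00011*, 00100*, 00110*, 01000*, 01011*, 01100*, 01101*, 01111*, 10000*, 10010*, 10100*, 10101*, 10111*, 11000*, 11011*, 11100*, 11101*, 11110*, 11111*
[col 1] -0010, -0100*, -1000*, -1011*, -1100*, -1101*, -1111*, 0-011, 0-100*, 00-10, 000-1, 0001-, 001-0, 01-00*, 01-11*, 011-1*, 0110-*, 1-000*, 1-100*, 1-101*, 1-111*, 10-00*, 100-0, 101-1*, 1010-*, 11-00*, 11-11*, 111-0*, 111-1*, 1110-*, 1111-*
[col 2] --100, -1-00, -1-11, -11-1, -110-, 1--00, 1-1-1, 1-10-, 111--
Prime implicants: --100, -0010, -1-00, -1-11, -11-1, -110-, 0-011, 00-10, 000-1, 0001-, 001-0, 1--00, 1-1-1, 1-10-, 100-0, 111--

NONE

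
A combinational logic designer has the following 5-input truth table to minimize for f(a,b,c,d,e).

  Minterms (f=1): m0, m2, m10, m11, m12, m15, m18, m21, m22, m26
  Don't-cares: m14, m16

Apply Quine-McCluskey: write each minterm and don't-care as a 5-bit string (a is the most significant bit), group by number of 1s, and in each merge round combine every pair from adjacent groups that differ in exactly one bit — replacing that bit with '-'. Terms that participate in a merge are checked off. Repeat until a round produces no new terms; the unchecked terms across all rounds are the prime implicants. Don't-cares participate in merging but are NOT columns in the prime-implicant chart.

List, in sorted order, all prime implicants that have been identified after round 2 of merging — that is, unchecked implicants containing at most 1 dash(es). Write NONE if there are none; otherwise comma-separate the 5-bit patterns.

011-0, 10-10, 10101

size-2^0 implicants → 00000(✓)  00010(✓)  01010(✓)  01011(✓)  01100(✓)  01110(✓)  01111(✓)  10000(✓)  10010(✓)  10101  10110(✓)  11010(✓)
size-2^1 implicants → -0000(✓)  -0010(✓)  -1010(✓)  0-010(✓)  000-0(✓)  01-10(✓)  01-11(✓)  0101-(✓)  011-0  0111-(✓)  1-010(✓)  10-10  100-0(✓)
size-2^2 implicants → --010  -00-0  01-1-
Unchecked terms (primes): --010, -00-0, 01-1-, 011-0, 10-10, 10101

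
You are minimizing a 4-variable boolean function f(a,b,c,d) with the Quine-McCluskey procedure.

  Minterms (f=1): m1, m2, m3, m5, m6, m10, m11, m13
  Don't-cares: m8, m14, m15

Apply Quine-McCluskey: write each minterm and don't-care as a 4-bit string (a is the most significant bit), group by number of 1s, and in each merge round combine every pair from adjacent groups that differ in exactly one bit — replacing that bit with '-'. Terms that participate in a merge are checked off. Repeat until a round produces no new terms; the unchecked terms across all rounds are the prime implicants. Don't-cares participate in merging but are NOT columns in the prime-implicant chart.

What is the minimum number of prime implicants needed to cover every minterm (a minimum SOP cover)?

[col 0] 0001*, 0010*, 0011*, 0101*, 0110*, 1000*, 1010*, 1011*, 1101*, 1110*, 1111*
[col 1] -010*, -011*, -101, -110*, 0-01, 0-10*, 00-1, 001-*, 1-10*, 1-11*, 10-0, 101-*, 11-1, 111-*
[col 2] --10, -01-, 1-1-
Prime implicants: --10, -01-, -101, 0-01, 00-1, 1-1-, 10-0, 11-1
PI chart (minterm → PIs covering it):
  1 | 0-01,00-1
  2 | --10,-01-
  3 | -01-,00-1
  5 | -101,0-01
  6 | --10  (sole → essential)
  10 | --10,-01-,1-1-,10-0
  11 | -01-,1-1-
  13 | -101,11-1
Essential prime implicants: --10
Petrick residual → -01-, -101, 0-01
Minimum SOP uses 4 PIs: cd' + b'c + bc'd + a'c'd

4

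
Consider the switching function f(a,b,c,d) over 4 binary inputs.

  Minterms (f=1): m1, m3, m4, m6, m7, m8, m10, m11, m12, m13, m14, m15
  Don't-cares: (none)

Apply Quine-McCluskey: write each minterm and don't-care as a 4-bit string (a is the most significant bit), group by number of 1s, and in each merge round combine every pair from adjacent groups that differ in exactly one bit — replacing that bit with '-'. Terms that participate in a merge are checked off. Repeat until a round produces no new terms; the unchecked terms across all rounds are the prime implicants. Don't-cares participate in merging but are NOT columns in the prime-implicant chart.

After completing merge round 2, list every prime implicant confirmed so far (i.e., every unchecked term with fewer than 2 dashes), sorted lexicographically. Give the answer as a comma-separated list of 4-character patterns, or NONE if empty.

[col 0] 0001*, 0011*, 0100*, 0110*, 0111*, 1000*, 1010*, 1011*, 1100*, 1101*, 1110*, 1111*
[col 1] -011*, -100*, -110*, -111*, 0-11*, 00-1, 01-0*, 011-*, 1-00*, 1-10*, 1-11*, 10-0*, 101-*, 11-0*, 11-1*, 110-*, 111-*
[col 2] --11, -1-0, -11-, 1--0, 1-1-, 11--
Prime implicants: --11, -1-0, -11-, 00-1, 1--0, 1-1-, 11--

00-1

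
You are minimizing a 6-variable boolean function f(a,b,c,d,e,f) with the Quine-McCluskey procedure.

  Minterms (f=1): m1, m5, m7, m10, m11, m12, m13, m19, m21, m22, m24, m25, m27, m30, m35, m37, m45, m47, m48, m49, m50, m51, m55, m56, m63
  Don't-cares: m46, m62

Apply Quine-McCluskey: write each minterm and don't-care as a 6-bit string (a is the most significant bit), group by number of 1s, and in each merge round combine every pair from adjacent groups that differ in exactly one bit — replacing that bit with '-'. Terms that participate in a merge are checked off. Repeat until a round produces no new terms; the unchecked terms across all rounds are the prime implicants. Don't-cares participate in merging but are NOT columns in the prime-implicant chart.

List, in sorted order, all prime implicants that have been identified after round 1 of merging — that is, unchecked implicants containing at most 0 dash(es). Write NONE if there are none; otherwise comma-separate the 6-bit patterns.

NONE

Round 0: 000001✓ 000101✓ 000111✓ 001010✓ 001011✓ 001100✓ 001101✓ 010011✓ 010101✓ 010110✓ 011000✓ 011001✓ 011011✓ 011110✓ 100011✓ 100101✓ 101101✓ 101110✓ 101111✓ 110000✓ 110001✓ 110010✓ 110011✓ 110111✓ 111000✓ 111110✓ 111111✓
Round 1: -00101✓ -01101✓ -10011 -11000 -11110 0-0101 0-1011 00-101✓ 000-01 0001-1 00101- 00110- 01-011 01-110 0110-1 01100- 1-0011 1-1110✓ 1-1111✓ 10-101✓ 1011-1 10111-✓ 11-000 11-111 110-11 1100-0✓ 1100-1✓ 11000-✓ 11001-✓ 11111-✓
Round 2: -0-101 1-111- 1100--
PIs = {-0-101, -10011, -11000, -11110, 0-0101, 0-1011, 000-01, 0001-1, 00101-, 00110-, 01-011, 01-110, 0110-1, 01100-, 1-0011, 1-111-, 1011-1, 11-000, 11-111, 110-11, 1100--}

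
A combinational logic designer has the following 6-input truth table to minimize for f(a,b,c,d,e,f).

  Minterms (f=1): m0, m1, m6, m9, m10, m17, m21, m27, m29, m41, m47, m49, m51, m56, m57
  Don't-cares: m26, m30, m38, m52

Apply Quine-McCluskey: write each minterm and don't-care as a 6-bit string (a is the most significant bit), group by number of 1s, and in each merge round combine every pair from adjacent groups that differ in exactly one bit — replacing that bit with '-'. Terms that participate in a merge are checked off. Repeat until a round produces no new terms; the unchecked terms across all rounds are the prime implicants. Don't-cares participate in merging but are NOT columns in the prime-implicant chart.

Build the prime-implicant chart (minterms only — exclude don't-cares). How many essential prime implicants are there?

8

Round 0: 000000✓ 000001✓ 000110✓ 001001✓ 001010✓ 010001✓ 010101✓ 011010✓ 011011✓ 011101✓ 011110✓ 100110✓ 101001✓ 101111 110001✓ 110011✓ 110100 111000✓ 111001✓
Round 1: -00110 -01001 -10001 0-0001 0-1010 00-001 00000- 01-101 010-01 011-10 01101- 1-1001 11-001 1100-1 11100-
PIs = {-00110, -01001, -10001, 0-0001, 0-1010, 00-001, 00000-, 01-101, 010-01, 011-10, 01101-, 1-1001, 101111, 11-001, 1100-1, 110100, 11100-}
Coverage chart:
  m0: 00000- ←essential
  m1: 0-0001,00-001,00000-
  m6: -00110 ←essential
  m9: -01001,00-001
  m10: 0-1010 ←essential
  m17: -10001,0-0001,010-01
  m21: 01-101,010-01
  m27: 01101- ←essential
  m29: 01-101 ←essential
  m41: -01001,1-1001
  m47: 101111 ←essential
  m49: -10001,11-001,1100-1
  m51: 1100-1 ←essential
  m56: 11100- ←essential
  m57: 1-1001,11-001,11100-
Essential: -00110, 0-1010, 00000-, 01-101, 01101-, 101111, 1100-1, 11100-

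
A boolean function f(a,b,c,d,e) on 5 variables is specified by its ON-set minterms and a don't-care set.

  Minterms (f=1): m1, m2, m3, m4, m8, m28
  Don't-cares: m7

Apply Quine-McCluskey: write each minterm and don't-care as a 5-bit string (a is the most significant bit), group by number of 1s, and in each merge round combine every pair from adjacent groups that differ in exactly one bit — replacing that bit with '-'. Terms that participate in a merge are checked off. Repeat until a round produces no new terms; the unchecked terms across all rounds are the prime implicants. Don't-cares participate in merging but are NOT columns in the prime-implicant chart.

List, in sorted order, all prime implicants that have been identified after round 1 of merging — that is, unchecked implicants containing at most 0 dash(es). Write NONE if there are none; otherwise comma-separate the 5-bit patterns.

00100, 01000, 11100

Round 0: 00001✓ 00010✓ 00011✓ 00100 00111✓ 01000 11100
Round 1: 00-11 000-1 0001-
PIs = {00-11, 000-1, 0001-, 00100, 01000, 11100}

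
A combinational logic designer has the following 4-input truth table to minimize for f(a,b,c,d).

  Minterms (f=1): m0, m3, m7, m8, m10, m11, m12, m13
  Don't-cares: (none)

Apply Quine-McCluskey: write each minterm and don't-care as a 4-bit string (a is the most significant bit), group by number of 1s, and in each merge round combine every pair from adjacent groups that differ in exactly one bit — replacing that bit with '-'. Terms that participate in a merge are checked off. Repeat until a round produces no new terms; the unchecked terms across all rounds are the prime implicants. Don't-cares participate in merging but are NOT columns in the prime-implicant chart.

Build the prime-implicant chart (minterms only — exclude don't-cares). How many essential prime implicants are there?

3

[col 0] 0000*, 0011*, 0111*, 1000*, 1010*, 1011*, 1100*, 1101*
[col 1] -000, -011, 0-11, 1-00, 10-0, 101-, 110-
Prime implicants: -000, -011, 0-11, 1-00, 10-0, 101-, 110-
PI chart (minterm → PIs covering it):
  0 | -000  (sole → essential)
  3 | -011,0-11
  7 | 0-11  (sole → essential)
  8 | -000,1-00,10-0
  10 | 10-0,101-
  11 | -011,101-
  12 | 1-00,110-
  13 | 110-  (sole → essential)
Essential prime implicants: -000, 0-11, 110-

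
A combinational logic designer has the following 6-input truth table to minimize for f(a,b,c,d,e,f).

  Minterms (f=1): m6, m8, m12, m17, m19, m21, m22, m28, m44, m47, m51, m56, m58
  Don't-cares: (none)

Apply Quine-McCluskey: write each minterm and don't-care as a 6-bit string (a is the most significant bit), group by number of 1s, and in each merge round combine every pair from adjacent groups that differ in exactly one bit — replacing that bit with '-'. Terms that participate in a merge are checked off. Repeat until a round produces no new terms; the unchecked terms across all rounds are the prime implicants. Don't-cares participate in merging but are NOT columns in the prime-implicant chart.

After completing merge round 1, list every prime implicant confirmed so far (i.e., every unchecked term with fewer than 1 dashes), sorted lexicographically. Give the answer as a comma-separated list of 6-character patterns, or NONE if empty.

101111

size-2^0 implicants → 000110(✓)  001000(✓)  001100(✓)  010001(✓)  010011(✓)  010101(✓)  010110(✓)  011100(✓)  101100(✓)  101111  110011(✓)  111000(✓)  111010(✓)
size-2^1 implicants → -01100  -10011  0-0110  0-1100  001-00  010-01  0100-1  1110-0
Unchecked terms (primes): -01100, -10011, 0-0110, 0-1100, 001-00, 010-01, 0100-1, 101111, 1110-0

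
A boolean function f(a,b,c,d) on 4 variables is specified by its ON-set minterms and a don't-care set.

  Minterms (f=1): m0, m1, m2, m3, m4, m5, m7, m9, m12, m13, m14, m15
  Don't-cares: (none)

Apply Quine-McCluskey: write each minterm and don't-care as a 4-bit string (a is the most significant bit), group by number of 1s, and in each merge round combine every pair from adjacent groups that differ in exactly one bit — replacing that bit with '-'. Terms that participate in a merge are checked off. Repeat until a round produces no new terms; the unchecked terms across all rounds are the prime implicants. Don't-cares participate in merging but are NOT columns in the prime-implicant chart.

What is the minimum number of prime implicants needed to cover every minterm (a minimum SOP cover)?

5

[col 0] 0000*, 0001*, 0010*, 0011*, 0100*, 0101*, 0111*, 1001*, 1100*, 1101*, 1110*, 1111*
[col 1] -001*, -100*, -101*, -111*, 0-00*, 0-01*, 0-11*, 00-0*, 00-1*, 000-*, 001-*, 01-1*, 010-*, 1-01*, 11-0*, 11-1*, 110-*, 111-*
[col 2] --01, -1-1, -10-, 0--1, 0-0-, 00--, 11--
Prime implicants: --01, -1-1, -10-, 0--1, 0-0-, 00--, 11--
PI chart (minterm → PIs covering it):
  0 | 0-0-,00--
  1 | --01,0--1,0-0-,00--
  2 | 00--  (sole → essential)
  3 | 0--1,00--
  4 | -10-,0-0-
  5 | --01,-1-1,-10-,0--1,0-0-
  7 | -1-1,0--1
  9 | --01  (sole → essential)
  12 | -10-,11--
  13 | --01,-1-1,-10-,11--
  14 | 11--  (sole → essential)
  15 | -1-1,11--
Essential prime implicants: --01, 00--, 11--
Petrick residual → -1-1, -10-
Minimum SOP uses 5 PIs: c'd + bd + bc' + a'b' + ab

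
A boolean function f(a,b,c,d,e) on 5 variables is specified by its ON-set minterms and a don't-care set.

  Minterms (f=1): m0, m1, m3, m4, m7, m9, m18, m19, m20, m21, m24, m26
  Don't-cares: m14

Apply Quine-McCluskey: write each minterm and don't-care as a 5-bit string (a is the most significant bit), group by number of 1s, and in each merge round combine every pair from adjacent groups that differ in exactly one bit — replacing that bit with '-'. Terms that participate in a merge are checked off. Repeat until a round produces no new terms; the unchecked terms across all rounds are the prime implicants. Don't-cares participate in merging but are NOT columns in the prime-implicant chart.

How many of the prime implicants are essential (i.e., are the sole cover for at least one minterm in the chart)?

4

[col 0] 00000*, 00001*, 00011*, 00100*, 00111*, 01001*, 01110, 10010*, 10011*, 10100*, 10101*, 11000*, 11010*
[col 1] -0011, -0100, 0-001, 00-00, 00-11, 000-1, 0000-, 1-010, 1001-, 1010-, 110-0
Prime implicants: -0011, -0100, 0-001, 00-00, 00-11, 000-1, 0000-, 01110, 1-010, 1001-, 1010-, 110-0
PI chart (minterm → PIs covering it):
  0 | 00-00,0000-
  1 | 0-001,000-1,0000-
  3 | -0011,00-11,000-1
  4 | -0100,00-00
  7 | 00-11  (sole → essential)
  9 | 0-001  (sole → essential)
  18 | 1-010,1001-
  19 | -0011,1001-
  20 | -0100,1010-
  21 | 1010-  (sole → essential)
  24 | 110-0  (sole → essential)
  26 | 1-010,110-0
Essential prime implicants: 0-001, 00-11, 1010-, 110-0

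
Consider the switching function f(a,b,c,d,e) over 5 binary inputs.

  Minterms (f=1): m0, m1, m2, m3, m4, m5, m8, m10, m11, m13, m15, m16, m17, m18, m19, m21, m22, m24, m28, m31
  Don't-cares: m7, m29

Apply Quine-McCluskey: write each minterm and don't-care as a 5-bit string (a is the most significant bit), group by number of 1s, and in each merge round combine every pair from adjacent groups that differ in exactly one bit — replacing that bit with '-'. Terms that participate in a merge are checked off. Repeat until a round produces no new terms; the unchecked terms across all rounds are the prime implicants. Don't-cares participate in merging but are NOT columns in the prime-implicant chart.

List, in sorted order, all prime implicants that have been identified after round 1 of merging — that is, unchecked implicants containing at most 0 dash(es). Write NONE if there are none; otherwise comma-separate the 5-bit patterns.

size-2^0 implicants → 00000(✓)  00001(✓)  00010(✓)  00011(✓)  00100(✓)  00101(✓)  00111(✓)  01000(✓)  01010(✓)  01011(✓)  01101(✓)  01111(✓)  10000(✓)  10001(✓)  10010(✓)  10011(✓)  10101(✓)  10110(✓)  11000(✓)  11100(✓)  11101(✓)  11111(✓)
size-2^1 implicants → -0000(✓)  -0001(✓)  -0010(✓)  -0011(✓)  -0101(✓)  -1000(✓)  -1101(✓)  -1111(✓)  0-000(✓)  0-010(✓)  0-011(✓)  0-101(✓)  0-111(✓)  00-00(✓)  00-01(✓)  00-11(✓)  000-0(✓)  000-1(✓)  0000-(✓)  0001-(✓)  001-1(✓)  0010-(✓)  01-11(✓)  010-0(✓)  0101-(✓)  011-1(✓)  1-000(✓)  1-101(✓)  10-01(✓)  10-10  100-0(✓)  100-1(✓)  1000-(✓)  1001-(✓)  11-00  111-1(✓)  1110-
size-2^2 implicants → --000  --101  -0-01  -00-0(✓)  -00-1(✓)  -000-(✓)  -001-(✓)  -11-1  0--11  0-0-0  0-01-  0-1-1  00--1  00-0-  000--(✓)  100--(✓)
size-2^3 implicants → -00--
Unchecked terms (primes): --000, --101, -0-01, -00--, -11-1, 0--11, 0-0-0, 0-01-, 0-1-1, 00--1, 00-0-, 10-10, 11-00, 1110-

NONE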